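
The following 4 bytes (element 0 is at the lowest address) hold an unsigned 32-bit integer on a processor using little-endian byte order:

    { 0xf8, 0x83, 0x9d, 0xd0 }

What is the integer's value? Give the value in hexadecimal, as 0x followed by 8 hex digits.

In little-endian order the low byte comes first in memory.
Reassemble most-significant byte first: D0 9D 83 F8 → 0xD09D83F8.

0xD09D83F8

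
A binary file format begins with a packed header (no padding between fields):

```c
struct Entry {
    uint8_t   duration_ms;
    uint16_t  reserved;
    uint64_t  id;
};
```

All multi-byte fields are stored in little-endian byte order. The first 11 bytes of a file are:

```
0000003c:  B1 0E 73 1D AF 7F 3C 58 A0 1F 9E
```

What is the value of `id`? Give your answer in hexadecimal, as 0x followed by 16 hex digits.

0x9E1FA0583C7FAF1D

`id` follows `duration_ms` (1 B), `reserved` (2 B), so it starts at offset 1 + 2 = 3 and occupies 8 bytes.
Bytes at offsets 3..10: 1D AF 7F 3C 58 A0 1F 9E.
Little-endian stores the least-significant byte at the lowest address.
Reassemble most-significant byte first: 9E 1F A0 58 3C 7F AF 1D → 0x9E1FA0583C7FAF1D.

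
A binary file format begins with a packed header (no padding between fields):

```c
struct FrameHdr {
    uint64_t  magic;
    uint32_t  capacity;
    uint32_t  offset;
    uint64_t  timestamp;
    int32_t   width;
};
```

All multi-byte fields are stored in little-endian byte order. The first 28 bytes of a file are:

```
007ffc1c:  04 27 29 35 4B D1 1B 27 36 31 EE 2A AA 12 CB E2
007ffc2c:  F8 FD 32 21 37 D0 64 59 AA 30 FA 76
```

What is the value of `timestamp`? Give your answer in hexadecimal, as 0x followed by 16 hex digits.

0x5964D0372132FDF8

`timestamp` follows `magic` (8 B), `capacity` (4 B), `offset` (4 B), so it starts at offset 8 + 4 + 4 = 16 and occupies 8 bytes.
Bytes at offsets 16..23: F8 FD 32 21 37 D0 64 59.
Little-endian stores the least-significant byte at the lowest address.
Reassemble most-significant byte first: 59 64 D0 37 21 32 FD F8 → 0x5964D0372132FDF8.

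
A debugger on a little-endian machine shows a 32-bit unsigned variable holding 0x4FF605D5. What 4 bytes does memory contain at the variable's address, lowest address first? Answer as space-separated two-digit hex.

Split into bytes (most-significant first): 4F F6 05 D5.
In little-endian order the low byte comes first in memory.
So at ascending addresses the bytes are D5 05 F6 4F.

D5 05 F6 4F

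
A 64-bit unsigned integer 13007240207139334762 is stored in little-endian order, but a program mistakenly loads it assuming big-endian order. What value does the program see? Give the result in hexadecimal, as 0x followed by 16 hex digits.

13007240207139334762 in 64-bit hexadecimal is 0xB483000D96B7EA6A.
Stored little-endian, the bytes at ascending addresses are 6A EA B7 96 0D 00 83 B4.
Read back as big-endian, the last byte is least significant, giving 0x6AEAB7960D0083B4.

0x6AEAB7960D0083B4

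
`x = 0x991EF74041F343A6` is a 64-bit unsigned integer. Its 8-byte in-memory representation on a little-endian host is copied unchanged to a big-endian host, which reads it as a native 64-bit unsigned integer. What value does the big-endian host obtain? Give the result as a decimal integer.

11980686895324012185

Stored little-endian, the bytes at ascending addresses are A6 43 F3 41 40 F7 1E 99.
Read back as big-endian, the last byte is least significant, giving 0xA643F34140F71E99.
0xA643F34140F71E99 = 11980686895324012185.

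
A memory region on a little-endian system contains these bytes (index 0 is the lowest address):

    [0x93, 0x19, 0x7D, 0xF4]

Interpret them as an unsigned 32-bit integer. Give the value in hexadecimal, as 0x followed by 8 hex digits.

Little-endian stores the least-significant byte at the lowest address.
Reassemble most-significant byte first: F4 7D 19 93 → 0xF47D1993.

0xF47D1993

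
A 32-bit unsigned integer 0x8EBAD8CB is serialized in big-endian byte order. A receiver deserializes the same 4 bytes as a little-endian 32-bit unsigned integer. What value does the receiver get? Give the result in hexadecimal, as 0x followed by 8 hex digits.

Stored big-endian, the bytes at ascending addresses are 8E BA D8 CB.
Read back as little-endian, the first byte is least significant, giving 0xCBD8BA8E.

0xCBD8BA8E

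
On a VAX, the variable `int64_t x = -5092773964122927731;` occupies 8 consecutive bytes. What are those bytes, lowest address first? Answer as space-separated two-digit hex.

Two's complement of -5092773964122927731 in 64 bits: 5092773964122927731 = 0x46AD2AF00CE7B273; invert → 0xB952D50FF3184D8C; add 1 → 0xB952D50FF3184D8D.
Split into bytes (most-significant first): B9 52 D5 0F F3 18 4D 8D.
Little-endian: lowest address holds the least-significant byte.
So at ascending addresses the bytes are 8D 4D 18 F3 0F D5 52 B9.

8D 4D 18 F3 0F D5 52 B9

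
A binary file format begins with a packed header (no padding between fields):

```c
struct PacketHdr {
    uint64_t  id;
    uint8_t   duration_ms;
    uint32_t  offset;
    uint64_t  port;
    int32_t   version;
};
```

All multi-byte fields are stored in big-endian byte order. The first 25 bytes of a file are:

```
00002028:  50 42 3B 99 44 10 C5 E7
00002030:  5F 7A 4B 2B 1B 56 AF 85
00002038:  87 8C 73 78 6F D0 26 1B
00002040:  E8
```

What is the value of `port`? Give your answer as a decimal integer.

`port` follows `id` (8 B), `duration_ms` (1 B), `offset` (4 B), so it starts at offset 8 + 1 + 4 = 13 and occupies 8 bytes.
Bytes at offsets 13..20: 56 AF 85 87 8C 73 78 6F.
Big-endian stores the most-significant byte at the lowest address.
The bytes are already most-significant first: 0x56AF85878C73786F.
0x56AF85878C73786F = 6246358025409624175.

6246358025409624175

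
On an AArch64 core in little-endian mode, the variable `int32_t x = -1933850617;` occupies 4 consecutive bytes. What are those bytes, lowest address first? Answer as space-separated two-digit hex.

07 C8 BB 8C

Two's complement of -1933850617 in 32 bits: 1933850617 = 0x734437F9; invert → 0x8CBBC806; add 1 → 0x8CBBC807.
Split into bytes (most-significant first): 8C BB C8 07.
Little-endian: lowest address holds the least-significant byte.
So at ascending addresses the bytes are 07 C8 BB 8C.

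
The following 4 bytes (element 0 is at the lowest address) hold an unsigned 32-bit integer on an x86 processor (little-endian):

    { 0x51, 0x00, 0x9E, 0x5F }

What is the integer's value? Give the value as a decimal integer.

In little-endian order the low byte comes first in memory.
Reassemble most-significant byte first: 5F 9E 00 51 → 0x5F9E0051.
0x5F9E0051 = 1604190289.

1604190289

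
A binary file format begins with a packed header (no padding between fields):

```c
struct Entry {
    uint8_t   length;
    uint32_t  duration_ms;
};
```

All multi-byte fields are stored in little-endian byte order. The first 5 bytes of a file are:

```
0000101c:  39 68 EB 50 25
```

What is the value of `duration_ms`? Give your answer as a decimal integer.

626060136

`duration_ms` follows `length` (1 byte), so it starts at byte offset 1 and occupies 4 bytes.
Bytes at offsets 1..4: 68 EB 50 25.
In little-endian order the low byte comes first in memory.
Reassemble most-significant byte first: 25 50 EB 68 → 0x2550EB68.
0x2550EB68 = 626060136.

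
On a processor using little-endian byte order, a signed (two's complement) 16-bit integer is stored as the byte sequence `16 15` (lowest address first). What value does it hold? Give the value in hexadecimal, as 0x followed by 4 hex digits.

0x1516

Little-endian: lowest address holds the least-significant byte.
Reassemble most-significant byte first: 15 16 → 0x1516.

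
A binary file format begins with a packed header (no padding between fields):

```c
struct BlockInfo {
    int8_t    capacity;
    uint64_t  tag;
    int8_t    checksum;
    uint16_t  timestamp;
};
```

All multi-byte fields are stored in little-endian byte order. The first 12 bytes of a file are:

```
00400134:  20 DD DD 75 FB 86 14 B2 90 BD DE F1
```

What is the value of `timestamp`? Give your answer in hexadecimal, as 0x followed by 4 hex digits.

0xF1DE

`timestamp` follows `capacity` (1 B), `tag` (8 B), `checksum` (1 B), so it starts at offset 1 + 8 + 1 = 10 and occupies 2 bytes.
Bytes at offsets 10..11: DE F1.
In little-endian order the low byte comes first in memory.
Reassemble most-significant byte first: F1 DE → 0xF1DE.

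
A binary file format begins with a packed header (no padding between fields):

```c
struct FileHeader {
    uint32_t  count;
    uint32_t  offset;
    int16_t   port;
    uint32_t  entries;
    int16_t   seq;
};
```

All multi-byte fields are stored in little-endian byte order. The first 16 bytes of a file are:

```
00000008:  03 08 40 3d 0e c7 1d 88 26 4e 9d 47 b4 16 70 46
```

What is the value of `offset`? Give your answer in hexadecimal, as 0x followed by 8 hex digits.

`offset` follows `count` (4 bytes), so it starts at byte offset 4 and occupies 4 bytes.
Bytes at offsets 4..7: 0E C7 1D 88.
In little-endian order the low byte comes first in memory.
Reassemble most-significant byte first: 88 1D C7 0E → 0x881DC70E.

0x881DC70E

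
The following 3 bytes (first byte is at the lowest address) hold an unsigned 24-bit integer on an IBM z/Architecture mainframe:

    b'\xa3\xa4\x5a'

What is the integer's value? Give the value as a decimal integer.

10724442

Big-endian stores the most-significant byte at the lowest address.
The bytes are already most-significant first: 0xA3A45A.
0xA3A45A = 10724442.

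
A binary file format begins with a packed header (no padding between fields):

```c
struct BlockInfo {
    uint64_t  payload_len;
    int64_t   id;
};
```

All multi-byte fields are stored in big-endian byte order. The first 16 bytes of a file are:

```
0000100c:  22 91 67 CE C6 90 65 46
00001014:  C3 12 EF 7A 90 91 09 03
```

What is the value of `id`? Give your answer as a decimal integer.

-4390183377042339581

`id` follows `payload_len` (8 bytes), so it starts at byte offset 8 and occupies 8 bytes.
Bytes at offsets 8..15: C3 12 EF 7A 90 91 09 03.
Big-endian: lowest address holds the most-significant byte.
The bytes are already most-significant first: 0xC312EF7A90910903.
Top bit is set, so as a signed 64-bit value this is 0xC312EF7A90910903 − 2^64 = -4390183377042339581.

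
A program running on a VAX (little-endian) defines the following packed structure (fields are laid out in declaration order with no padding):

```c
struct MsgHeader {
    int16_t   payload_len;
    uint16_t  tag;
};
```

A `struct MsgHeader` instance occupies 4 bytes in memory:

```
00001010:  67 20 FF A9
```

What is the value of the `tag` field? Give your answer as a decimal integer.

`tag` follows `payload_len` (2 bytes), so it starts at byte offset 2 and occupies 2 bytes.
Bytes at offsets 2..3: FF A9.
In little-endian order the low byte comes first in memory.
Reassemble most-significant byte first: A9 FF → 0xA9FF.
0xA9FF = 43519.

43519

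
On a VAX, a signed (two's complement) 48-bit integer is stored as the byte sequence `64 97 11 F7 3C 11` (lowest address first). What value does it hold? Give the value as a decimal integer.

18953540835172

Little-endian: lowest address holds the least-significant byte.
Reassemble most-significant byte first: 11 3C F7 11 97 64 → 0x113CF7119764.
0x113CF7119764 = 18953540835172.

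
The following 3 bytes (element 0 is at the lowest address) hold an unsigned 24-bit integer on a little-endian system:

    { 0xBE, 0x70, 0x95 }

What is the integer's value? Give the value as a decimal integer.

Little-endian stores the least-significant byte at the lowest address.
Reassemble most-significant byte first: 95 70 BE → 0x9570BE.
0x9570BE = 9793726.

9793726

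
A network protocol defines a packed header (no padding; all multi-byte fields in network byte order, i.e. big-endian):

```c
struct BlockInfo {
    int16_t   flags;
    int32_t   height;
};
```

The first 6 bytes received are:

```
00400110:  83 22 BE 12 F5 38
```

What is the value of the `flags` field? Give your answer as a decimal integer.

-31966

`flags` is the first field, at byte offset 0, occupying 2 bytes.
Bytes at offsets 0..1: 83 22.
Big-endian: lowest address holds the most-significant byte.
The bytes are already most-significant first: 0x8322.
Top bit is set, so as a signed 16-bit value this is 0x8322 − 2^16 = -31966.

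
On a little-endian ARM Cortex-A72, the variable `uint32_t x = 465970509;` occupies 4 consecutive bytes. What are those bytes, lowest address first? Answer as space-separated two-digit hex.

4D 25 C6 1B

465970509 in hexadecimal, padded to 32 bits, is 0x1BC6254D.
Split into bytes (most-significant first): 1B C6 25 4D.
In little-endian order the low byte comes first in memory.
So at ascending addresses the bytes are 4D 25 C6 1B.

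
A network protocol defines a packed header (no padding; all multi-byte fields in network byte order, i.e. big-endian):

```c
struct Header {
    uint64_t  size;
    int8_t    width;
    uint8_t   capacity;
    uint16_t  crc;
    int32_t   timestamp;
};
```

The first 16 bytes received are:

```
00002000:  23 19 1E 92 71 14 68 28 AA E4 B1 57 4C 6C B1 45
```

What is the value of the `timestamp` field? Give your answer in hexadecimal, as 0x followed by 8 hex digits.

`timestamp` follows `size` (8 B), `width` (1 B), `capacity` (1 B), `crc` (2 B), so it starts at offset 8 + 1 + 1 + 2 = 12 and occupies 4 bytes.
Bytes at offsets 12..15: 4C 6C B1 45.
Big-endian: lowest address holds the most-significant byte.
The bytes are already most-significant first: 0x4C6CB145.

0x4C6CB145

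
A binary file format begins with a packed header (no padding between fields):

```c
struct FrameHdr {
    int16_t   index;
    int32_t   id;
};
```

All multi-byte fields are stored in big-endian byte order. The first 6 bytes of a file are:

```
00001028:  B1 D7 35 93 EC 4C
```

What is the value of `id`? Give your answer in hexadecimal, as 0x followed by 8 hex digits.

`id` follows `index` (2 bytes), so it starts at byte offset 2 and occupies 4 bytes.
Bytes at offsets 2..5: 35 93 EC 4C.
Big-endian stores the most-significant byte at the lowest address.
The bytes are already most-significant first: 0x3593EC4C.

0x3593EC4C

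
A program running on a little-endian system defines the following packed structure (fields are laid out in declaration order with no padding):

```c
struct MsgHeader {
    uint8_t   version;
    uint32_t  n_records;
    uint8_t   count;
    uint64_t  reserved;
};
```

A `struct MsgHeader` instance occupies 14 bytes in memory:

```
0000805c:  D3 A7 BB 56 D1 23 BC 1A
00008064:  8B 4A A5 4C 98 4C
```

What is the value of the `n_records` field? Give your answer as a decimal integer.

`n_records` follows `version` (1 byte), so it starts at byte offset 1 and occupies 4 bytes.
Bytes at offsets 1..4: A7 BB 56 D1.
Little-endian stores the least-significant byte at the lowest address.
Reassemble most-significant byte first: D1 56 BB A7 → 0xD156BBA7.
0xD156BBA7 = 3512122279.

3512122279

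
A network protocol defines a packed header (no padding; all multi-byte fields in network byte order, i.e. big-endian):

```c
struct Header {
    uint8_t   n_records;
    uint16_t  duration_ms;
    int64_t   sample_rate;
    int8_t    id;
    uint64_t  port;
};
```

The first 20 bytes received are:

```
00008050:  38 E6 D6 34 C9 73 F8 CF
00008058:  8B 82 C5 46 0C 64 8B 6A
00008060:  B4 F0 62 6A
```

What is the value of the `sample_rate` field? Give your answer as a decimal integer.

`sample_rate` follows `n_records` (1 B), `duration_ms` (2 B), so it starts at offset 1 + 2 = 3 and occupies 8 bytes.
Bytes at offsets 3..10: 34 C9 73 F8 CF 8B 82 C5.
Big-endian: lowest address holds the most-significant byte.
The bytes are already most-significant first: 0x34C973F8CF8B82C5.
0x34C973F8CF8B82C5 = 3803698872762204869.

3803698872762204869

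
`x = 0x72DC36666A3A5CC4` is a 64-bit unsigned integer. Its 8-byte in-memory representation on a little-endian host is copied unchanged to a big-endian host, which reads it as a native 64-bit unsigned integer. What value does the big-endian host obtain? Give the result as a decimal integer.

14149248357947071602

Stored little-endian, the bytes at ascending addresses are C4 5C 3A 6A 66 36 DC 72.
Read back as big-endian, the last byte is least significant, giving 0xC45C3A6A6636DC72.
0xC45C3A6A6636DC72 = 14149248357947071602.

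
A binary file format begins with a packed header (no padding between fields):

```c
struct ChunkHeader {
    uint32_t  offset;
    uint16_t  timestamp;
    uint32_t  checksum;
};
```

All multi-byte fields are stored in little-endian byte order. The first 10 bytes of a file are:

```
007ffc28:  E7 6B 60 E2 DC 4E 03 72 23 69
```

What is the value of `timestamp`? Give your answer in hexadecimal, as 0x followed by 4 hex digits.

0x4EDC

`timestamp` follows `offset` (4 bytes), so it starts at byte offset 4 and occupies 2 bytes.
Bytes at offsets 4..5: DC 4E.
Little-endian: lowest address holds the least-significant byte.
Reassemble most-significant byte first: 4E DC → 0x4EDC.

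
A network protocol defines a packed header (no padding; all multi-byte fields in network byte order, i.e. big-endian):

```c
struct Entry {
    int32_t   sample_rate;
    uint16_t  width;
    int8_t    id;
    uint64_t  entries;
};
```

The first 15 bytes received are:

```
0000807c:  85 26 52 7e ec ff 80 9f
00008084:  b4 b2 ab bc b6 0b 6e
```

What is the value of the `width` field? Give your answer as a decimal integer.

`width` follows `sample_rate` (4 bytes), so it starts at byte offset 4 and occupies 2 bytes.
Bytes at offsets 4..5: EC FF.
Big-endian: lowest address holds the most-significant byte.
The bytes are already most-significant first: 0xECFF.
0xECFF = 60671.

60671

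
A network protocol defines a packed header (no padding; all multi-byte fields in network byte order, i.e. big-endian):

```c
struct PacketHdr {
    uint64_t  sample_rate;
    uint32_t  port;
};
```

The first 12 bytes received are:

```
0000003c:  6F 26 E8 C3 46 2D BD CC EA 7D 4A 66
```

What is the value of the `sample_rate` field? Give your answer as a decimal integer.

8009344912718675404

`sample_rate` is the first field, at byte offset 0, occupying 8 bytes.
Bytes at offsets 0..7: 6F 26 E8 C3 46 2D BD CC.
In big-endian order the high byte comes first in memory.
The bytes are already most-significant first: 0x6F26E8C3462DBDCC.
0x6F26E8C3462DBDCC = 8009344912718675404.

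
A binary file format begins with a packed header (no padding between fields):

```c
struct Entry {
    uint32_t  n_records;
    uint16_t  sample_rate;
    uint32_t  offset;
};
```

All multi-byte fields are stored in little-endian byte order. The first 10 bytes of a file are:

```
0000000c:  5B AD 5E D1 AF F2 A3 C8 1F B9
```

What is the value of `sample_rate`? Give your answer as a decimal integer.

62127

`sample_rate` follows `n_records` (4 bytes), so it starts at byte offset 4 and occupies 2 bytes.
Bytes at offsets 4..5: AF F2.
Little-endian: lowest address holds the least-significant byte.
Reassemble most-significant byte first: F2 AF → 0xF2AF.
0xF2AF = 62127.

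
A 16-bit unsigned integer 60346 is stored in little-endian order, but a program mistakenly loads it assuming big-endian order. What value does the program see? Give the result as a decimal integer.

60346 in 16-bit hexadecimal is 0xEBBA.
Stored little-endian, the bytes at ascending addresses are BA EB.
Read back as big-endian, the last byte is least significant, giving 0xBAEB.
0xBAEB = 47851.

47851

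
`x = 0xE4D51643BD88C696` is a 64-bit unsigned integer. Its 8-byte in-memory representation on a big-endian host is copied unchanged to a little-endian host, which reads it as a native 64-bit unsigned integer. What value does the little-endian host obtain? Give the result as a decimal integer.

Stored big-endian, the bytes at ascending addresses are E4 D5 16 43 BD 88 C6 96.
Read back as little-endian, the first byte is least significant, giving 0x96C688BD4316D5E4.
0x96C688BD4316D5E4 = 10864521497533666788.

10864521497533666788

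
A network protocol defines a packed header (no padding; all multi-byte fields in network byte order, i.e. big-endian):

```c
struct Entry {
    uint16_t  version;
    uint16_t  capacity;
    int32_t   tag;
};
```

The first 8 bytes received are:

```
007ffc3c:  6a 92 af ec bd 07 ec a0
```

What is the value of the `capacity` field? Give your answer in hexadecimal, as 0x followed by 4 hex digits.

`capacity` follows `version` (2 bytes), so it starts at byte offset 2 and occupies 2 bytes.
Bytes at offsets 2..3: AF EC.
In big-endian order the high byte comes first in memory.
The bytes are already most-significant first: 0xAFEC.

0xAFEC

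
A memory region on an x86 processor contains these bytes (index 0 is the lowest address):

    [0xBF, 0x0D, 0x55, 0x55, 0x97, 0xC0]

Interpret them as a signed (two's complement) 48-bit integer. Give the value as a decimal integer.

-69718772478529

Little-endian stores the least-significant byte at the lowest address.
Reassemble most-significant byte first: C0 97 55 55 0D BF → 0xC09755550DBF.
Top bit is set, so as a signed 48-bit value this is 0xC09755550DBF − 2^48 = -69718772478529.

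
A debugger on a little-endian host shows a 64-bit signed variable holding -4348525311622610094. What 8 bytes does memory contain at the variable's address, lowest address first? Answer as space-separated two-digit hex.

Two's complement of -4348525311622610094 in 64 bits: 4348525311622610094 = 0x3C5910BB400F7CAE; invert → 0xC3A6EF44BFF08351; add 1 → 0xC3A6EF44BFF08352.
Split into bytes (most-significant first): C3 A6 EF 44 BF F0 83 52.
Little-endian: lowest address holds the least-significant byte.
So at ascending addresses the bytes are 52 83 F0 BF 44 EF A6 C3.

52 83 F0 BF 44 EF A6 C3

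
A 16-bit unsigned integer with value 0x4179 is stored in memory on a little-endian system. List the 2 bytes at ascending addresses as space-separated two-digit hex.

79 41

Split into bytes (most-significant first): 41 79.
Little-endian stores the least-significant byte at the lowest address.
So at ascending addresses the bytes are 79 41.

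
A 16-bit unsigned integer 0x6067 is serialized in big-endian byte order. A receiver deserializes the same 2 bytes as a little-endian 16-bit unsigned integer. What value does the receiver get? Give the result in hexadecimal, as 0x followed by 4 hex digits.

0x6760

Stored big-endian, the bytes at ascending addresses are 60 67.
Read back as little-endian, the first byte is least significant, giving 0x6760.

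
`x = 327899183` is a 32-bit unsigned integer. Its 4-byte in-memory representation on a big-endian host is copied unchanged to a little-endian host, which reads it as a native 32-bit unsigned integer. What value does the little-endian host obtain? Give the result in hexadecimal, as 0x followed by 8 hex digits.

0x2F588B13

327899183 in 32-bit hexadecimal is 0x138B582F.
Stored big-endian, the bytes at ascending addresses are 13 8B 58 2F.
Read back as little-endian, the first byte is least significant, giving 0x2F588B13.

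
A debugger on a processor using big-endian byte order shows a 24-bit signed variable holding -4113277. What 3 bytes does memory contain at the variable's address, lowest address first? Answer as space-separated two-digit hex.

C1 3C 83

Two's complement of -4113277 in 24 bits: 4113277 = 0x3EC37D; invert → 0xC13C82; add 1 → 0xC13C83.
Split into bytes (most-significant first): C1 3C 83.
Big-endian stores the most-significant byte at the lowest address.
So the memory order matches the most-significant-first order: C1 3C 83.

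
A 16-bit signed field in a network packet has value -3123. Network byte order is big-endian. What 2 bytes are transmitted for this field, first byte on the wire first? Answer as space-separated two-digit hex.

F3 CD

Two's complement of -3123 in 16 bits: 3123 = 0x0C33; invert → 0xF3CC; add 1 → 0xF3CD.
Split into bytes (most-significant first): F3 CD.
Big-endian: lowest address holds the most-significant byte.
So the memory order matches the most-significant-first order: F3 CD.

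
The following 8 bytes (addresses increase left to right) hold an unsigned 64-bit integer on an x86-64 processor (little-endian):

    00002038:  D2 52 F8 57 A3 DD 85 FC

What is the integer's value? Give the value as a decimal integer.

18196193563085656786

In little-endian order the low byte comes first in memory.
Reassemble most-significant byte first: FC 85 DD A3 57 F8 52 D2 → 0xFC85DDA357F852D2.
0xFC85DDA357F852D2 = 18196193563085656786.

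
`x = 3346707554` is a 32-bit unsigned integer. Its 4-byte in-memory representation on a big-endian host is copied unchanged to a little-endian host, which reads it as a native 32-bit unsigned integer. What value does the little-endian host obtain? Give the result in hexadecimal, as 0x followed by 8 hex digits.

3346707554 in 32-bit hexadecimal is 0xC77AB462.
Stored big-endian, the bytes at ascending addresses are C7 7A B4 62.
Read back as little-endian, the first byte is least significant, giving 0x62B47AC7.

0x62B47AC7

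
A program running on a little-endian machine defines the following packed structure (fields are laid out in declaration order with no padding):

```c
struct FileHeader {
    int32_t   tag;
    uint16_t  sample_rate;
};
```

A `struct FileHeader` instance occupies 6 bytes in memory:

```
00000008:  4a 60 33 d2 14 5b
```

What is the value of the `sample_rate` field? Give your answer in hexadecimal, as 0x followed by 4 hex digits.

0x5B14

`sample_rate` follows `tag` (4 bytes), so it starts at byte offset 4 and occupies 2 bytes.
Bytes at offsets 4..5: 14 5B.
In little-endian order the low byte comes first in memory.
Reassemble most-significant byte first: 5B 14 → 0x5B14.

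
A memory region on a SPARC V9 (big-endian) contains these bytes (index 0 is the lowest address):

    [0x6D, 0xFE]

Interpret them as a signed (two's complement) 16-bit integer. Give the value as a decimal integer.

28158

In big-endian order the high byte comes first in memory.
The bytes are already most-significant first: 0x6DFE.
0x6DFE = 28158.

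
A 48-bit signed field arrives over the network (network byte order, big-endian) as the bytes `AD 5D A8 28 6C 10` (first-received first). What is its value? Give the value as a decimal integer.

-90857211925488

Big-endian stores the most-significant byte at the lowest address.
The bytes are already most-significant first: 0xAD5DA8286C10.
Top bit is set, so as a signed 48-bit value this is 0xAD5DA8286C10 − 2^48 = -90857211925488.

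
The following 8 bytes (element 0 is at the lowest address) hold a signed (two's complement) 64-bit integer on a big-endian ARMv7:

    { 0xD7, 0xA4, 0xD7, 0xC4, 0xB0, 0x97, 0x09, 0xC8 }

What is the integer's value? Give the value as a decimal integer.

-2907962219598247480

In big-endian order the high byte comes first in memory.
The bytes are already most-significant first: 0xD7A4D7C4B09709C8.
Top bit is set, so as a signed 64-bit value this is 0xD7A4D7C4B09709C8 − 2^64 = -2907962219598247480.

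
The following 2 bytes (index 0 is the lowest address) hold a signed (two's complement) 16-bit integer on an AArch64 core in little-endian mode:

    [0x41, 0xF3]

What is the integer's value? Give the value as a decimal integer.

-3263

Little-endian: lowest address holds the least-significant byte.
Reassemble most-significant byte first: F3 41 → 0xF341.
Top bit is set, so as a signed 16-bit value this is 0xF341 − 2^16 = -3263.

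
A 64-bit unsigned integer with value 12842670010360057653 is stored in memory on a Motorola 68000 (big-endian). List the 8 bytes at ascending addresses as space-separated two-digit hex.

12842670010360057653 in hexadecimal, padded to 64 bits, is 0xB23A5454BF12CF35.
Split into bytes (most-significant first): B2 3A 54 54 BF 12 CF 35.
In big-endian order the high byte comes first in memory.
So the memory order matches the most-significant-first order: B2 3A 54 54 BF 12 CF 35.

B2 3A 54 54 BF 12 CF 35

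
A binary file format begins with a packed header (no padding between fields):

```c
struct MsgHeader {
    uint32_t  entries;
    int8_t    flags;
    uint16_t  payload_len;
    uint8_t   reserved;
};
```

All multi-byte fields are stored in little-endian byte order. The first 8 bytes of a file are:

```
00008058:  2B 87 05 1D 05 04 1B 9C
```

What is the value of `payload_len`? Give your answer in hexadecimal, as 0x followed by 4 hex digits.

0x1B04

`payload_len` follows `entries` (4 B), `flags` (1 B), so it starts at offset 4 + 1 = 5 and occupies 2 bytes.
Bytes at offsets 5..6: 04 1B.
Little-endian stores the least-significant byte at the lowest address.
Reassemble most-significant byte first: 1B 04 → 0x1B04.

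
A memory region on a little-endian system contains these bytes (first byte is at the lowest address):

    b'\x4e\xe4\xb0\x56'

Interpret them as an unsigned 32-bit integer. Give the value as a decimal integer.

Little-endian stores the least-significant byte at the lowest address.
Reassemble most-significant byte first: 56 B0 E4 4E → 0x56B0E44E.
0x56B0E44E = 1454433358.

1454433358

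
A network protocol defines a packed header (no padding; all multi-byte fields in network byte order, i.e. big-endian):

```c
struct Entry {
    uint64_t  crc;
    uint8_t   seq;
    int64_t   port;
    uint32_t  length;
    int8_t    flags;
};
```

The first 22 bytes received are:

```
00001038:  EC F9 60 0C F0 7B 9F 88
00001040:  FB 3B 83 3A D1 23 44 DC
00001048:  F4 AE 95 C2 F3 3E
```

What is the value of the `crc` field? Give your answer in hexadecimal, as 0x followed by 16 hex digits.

`crc` is the first field, at byte offset 0, occupying 8 bytes.
Bytes at offsets 0..7: EC F9 60 0C F0 7B 9F 88.
Big-endian stores the most-significant byte at the lowest address.
The bytes are already most-significant first: 0xECF9600CF07B9F88.

0xECF9600CF07B9F88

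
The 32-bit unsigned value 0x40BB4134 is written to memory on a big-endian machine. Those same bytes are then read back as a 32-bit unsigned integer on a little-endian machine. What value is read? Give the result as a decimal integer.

876723008

Stored big-endian, the bytes at ascending addresses are 40 BB 41 34.
Read back as little-endian, the first byte is least significant, giving 0x3441BB40.
0x3441BB40 = 876723008.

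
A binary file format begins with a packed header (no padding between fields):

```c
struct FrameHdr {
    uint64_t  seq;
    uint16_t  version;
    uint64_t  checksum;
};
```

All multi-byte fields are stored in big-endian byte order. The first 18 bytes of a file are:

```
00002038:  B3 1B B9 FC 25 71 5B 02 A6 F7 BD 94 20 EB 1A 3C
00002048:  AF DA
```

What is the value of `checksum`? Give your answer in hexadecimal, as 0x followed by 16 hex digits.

0xBD9420EB1A3CAFDA

`checksum` follows `seq` (8 B), `version` (2 B), so it starts at offset 8 + 2 = 10 and occupies 8 bytes.
Bytes at offsets 10..17: BD 94 20 EB 1A 3C AF DA.
Big-endian: lowest address holds the most-significant byte.
The bytes are already most-significant first: 0xBD9420EB1A3CAFDA.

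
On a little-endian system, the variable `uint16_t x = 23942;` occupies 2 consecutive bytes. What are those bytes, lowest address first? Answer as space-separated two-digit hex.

23942 in hexadecimal, padded to 16 bits, is 0x5D86.
Split into bytes (most-significant first): 5D 86.
Little-endian: lowest address holds the least-significant byte.
So at ascending addresses the bytes are 86 5D.

86 5D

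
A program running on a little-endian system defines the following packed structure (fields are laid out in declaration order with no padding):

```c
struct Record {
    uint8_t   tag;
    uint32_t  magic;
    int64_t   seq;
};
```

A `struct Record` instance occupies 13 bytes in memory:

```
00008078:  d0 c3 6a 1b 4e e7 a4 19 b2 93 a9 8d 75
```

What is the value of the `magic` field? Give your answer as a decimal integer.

1310419651

`magic` follows `tag` (1 byte), so it starts at byte offset 1 and occupies 4 bytes.
Bytes at offsets 1..4: C3 6A 1B 4E.
Little-endian stores the least-significant byte at the lowest address.
Reassemble most-significant byte first: 4E 1B 6A C3 → 0x4E1B6AC3.
0x4E1B6AC3 = 1310419651.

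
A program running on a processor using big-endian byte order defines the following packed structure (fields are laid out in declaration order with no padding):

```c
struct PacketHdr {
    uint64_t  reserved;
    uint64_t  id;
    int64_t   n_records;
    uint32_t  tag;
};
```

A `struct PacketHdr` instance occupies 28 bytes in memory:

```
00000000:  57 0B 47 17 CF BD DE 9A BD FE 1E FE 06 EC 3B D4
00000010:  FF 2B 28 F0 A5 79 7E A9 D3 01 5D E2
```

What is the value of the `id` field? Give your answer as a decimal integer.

`id` follows `reserved` (8 bytes), so it starts at byte offset 8 and occupies 8 bytes.
Bytes at offsets 8..15: BD FE 1E FE 06 EC 3B D4.
Big-endian stores the most-significant byte at the lowest address.
The bytes are already most-significant first: 0xBDFE1EFE06EC3BD4.
0xBDFE1EFE06EC3BD4 = 13690413993639558100.

13690413993639558100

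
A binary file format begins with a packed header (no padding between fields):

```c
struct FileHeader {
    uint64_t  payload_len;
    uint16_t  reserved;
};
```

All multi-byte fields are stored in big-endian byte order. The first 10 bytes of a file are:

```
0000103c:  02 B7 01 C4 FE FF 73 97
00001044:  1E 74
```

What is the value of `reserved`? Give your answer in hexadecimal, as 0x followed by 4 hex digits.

0x1E74

`reserved` follows `payload_len` (8 bytes), so it starts at byte offset 8 and occupies 2 bytes.
Bytes at offsets 8..9: 1E 74.
Big-endian stores the most-significant byte at the lowest address.
The bytes are already most-significant first: 0x1E74.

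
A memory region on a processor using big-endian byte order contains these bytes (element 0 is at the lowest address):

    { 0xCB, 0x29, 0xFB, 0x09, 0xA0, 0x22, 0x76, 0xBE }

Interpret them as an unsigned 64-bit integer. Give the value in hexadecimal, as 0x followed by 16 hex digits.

0xCB29FB09A02276BE

In big-endian order the high byte comes first in memory.
The bytes are already most-significant first: 0xCB29FB09A02276BE.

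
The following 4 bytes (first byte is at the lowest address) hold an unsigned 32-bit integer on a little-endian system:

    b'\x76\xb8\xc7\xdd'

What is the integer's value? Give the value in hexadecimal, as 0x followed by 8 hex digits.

0xDDC7B876

Little-endian stores the least-significant byte at the lowest address.
Reassemble most-significant byte first: DD C7 B8 76 → 0xDDC7B876.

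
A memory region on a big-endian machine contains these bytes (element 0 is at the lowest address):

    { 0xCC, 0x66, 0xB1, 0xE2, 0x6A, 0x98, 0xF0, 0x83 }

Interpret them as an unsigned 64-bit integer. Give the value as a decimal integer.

14728655217370919043

In big-endian order the high byte comes first in memory.
The bytes are already most-significant first: 0xCC66B1E26A98F083.
0xCC66B1E26A98F083 = 14728655217370919043.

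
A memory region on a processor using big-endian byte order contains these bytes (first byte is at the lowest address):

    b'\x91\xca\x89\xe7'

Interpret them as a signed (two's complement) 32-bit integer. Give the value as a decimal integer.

In big-endian order the high byte comes first in memory.
The bytes are already most-significant first: 0x91CA89E7.
Top bit is set, so as a signed 32-bit value this is 0x91CA89E7 − 2^32 = -1848997401.

-1848997401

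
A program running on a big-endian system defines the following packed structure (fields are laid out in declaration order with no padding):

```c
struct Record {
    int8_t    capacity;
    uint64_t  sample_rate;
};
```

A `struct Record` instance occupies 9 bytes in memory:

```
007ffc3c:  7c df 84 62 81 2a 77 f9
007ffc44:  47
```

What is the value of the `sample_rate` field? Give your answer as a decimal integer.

16106106474286545223

`sample_rate` follows `capacity` (1 byte), so it starts at byte offset 1 and occupies 8 bytes.
Bytes at offsets 1..8: DF 84 62 81 2A 77 F9 47.
Big-endian: lowest address holds the most-significant byte.
The bytes are already most-significant first: 0xDF8462812A77F947.
0xDF8462812A77F947 = 16106106474286545223.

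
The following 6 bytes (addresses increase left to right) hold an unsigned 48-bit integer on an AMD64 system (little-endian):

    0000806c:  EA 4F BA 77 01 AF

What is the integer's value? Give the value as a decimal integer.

192420838526954

Little-endian: lowest address holds the least-significant byte.
Reassemble most-significant byte first: AF 01 77 BA 4F EA → 0xAF0177BA4FEA.
0xAF0177BA4FEA = 192420838526954.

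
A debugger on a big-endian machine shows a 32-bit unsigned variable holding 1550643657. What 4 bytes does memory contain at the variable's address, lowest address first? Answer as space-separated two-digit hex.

1550643657 in hexadecimal, padded to 32 bits, is 0x5C6CF1C9.
Split into bytes (most-significant first): 5C 6C F1 C9.
Big-endian stores the most-significant byte at the lowest address.
So the memory order matches the most-significant-first order: 5C 6C F1 C9.

5C 6C F1 C9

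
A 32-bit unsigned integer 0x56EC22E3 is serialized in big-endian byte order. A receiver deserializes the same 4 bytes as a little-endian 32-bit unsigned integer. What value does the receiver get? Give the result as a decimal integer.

3810716758

Stored big-endian, the bytes at ascending addresses are 56 EC 22 E3.
Read back as little-endian, the first byte is least significant, giving 0xE322EC56.
0xE322EC56 = 3810716758.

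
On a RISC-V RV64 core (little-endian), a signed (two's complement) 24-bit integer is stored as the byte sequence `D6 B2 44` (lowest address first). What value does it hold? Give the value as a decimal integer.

Little-endian: lowest address holds the least-significant byte.
Reassemble most-significant byte first: 44 B2 D6 → 0x44B2D6.
0x44B2D6 = 4502230.

4502230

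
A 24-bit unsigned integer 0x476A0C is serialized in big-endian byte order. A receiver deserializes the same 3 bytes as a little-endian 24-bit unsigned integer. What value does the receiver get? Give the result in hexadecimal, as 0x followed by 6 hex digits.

Stored big-endian, the bytes at ascending addresses are 47 6A 0C.
Read back as little-endian, the first byte is least significant, giving 0x0C6A47.

0x0C6A47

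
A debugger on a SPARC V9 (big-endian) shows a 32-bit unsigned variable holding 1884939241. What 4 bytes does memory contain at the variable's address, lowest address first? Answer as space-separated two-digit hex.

70 59 E3 E9

1884939241 in hexadecimal, padded to 32 bits, is 0x7059E3E9.
Split into bytes (most-significant first): 70 59 E3 E9.
Big-endian stores the most-significant byte at the lowest address.
So the memory order matches the most-significant-first order: 70 59 E3 E9.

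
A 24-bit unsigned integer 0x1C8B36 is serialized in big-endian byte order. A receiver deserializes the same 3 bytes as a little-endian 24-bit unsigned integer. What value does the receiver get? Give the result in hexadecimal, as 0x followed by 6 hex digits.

Stored big-endian, the bytes at ascending addresses are 1C 8B 36.
Read back as little-endian, the first byte is least significant, giving 0x368B1C.

0x368B1C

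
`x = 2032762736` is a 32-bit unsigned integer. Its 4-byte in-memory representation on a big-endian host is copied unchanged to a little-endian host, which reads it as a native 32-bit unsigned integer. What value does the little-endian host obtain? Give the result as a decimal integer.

1887381881

2032762736 in 32-bit hexadecimal is 0x79297F70.
Stored big-endian, the bytes at ascending addresses are 79 29 7F 70.
Read back as little-endian, the first byte is least significant, giving 0x707F2979.
0x707F2979 = 1887381881.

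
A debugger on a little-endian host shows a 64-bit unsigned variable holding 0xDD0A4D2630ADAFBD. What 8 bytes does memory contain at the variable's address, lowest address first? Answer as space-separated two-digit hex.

Split into bytes (most-significant first): DD 0A 4D 26 30 AD AF BD.
Little-endian: lowest address holds the least-significant byte.
So at ascending addresses the bytes are BD AF AD 30 26 4D 0A DD.

BD AF AD 30 26 4D 0A DD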